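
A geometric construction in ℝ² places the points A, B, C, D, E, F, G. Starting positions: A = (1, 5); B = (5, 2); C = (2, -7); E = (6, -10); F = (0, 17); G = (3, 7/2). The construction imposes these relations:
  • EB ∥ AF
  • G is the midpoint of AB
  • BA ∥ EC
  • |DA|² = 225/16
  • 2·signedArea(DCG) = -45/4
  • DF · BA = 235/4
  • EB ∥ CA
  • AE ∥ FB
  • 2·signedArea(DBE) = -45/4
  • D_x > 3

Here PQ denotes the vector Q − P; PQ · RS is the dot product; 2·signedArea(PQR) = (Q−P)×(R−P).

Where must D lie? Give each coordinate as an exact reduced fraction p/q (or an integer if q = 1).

D = (4, 11/4)

1. D_x = 4  [2·signedArea(DBE) = -45/4 ∩ DF · BA = 235/4]
2. D_y = 11/4  [2·signedArea(DBE) = -45/4 ∩ DF · BA = 235/4]
   → D = (4, 11/4)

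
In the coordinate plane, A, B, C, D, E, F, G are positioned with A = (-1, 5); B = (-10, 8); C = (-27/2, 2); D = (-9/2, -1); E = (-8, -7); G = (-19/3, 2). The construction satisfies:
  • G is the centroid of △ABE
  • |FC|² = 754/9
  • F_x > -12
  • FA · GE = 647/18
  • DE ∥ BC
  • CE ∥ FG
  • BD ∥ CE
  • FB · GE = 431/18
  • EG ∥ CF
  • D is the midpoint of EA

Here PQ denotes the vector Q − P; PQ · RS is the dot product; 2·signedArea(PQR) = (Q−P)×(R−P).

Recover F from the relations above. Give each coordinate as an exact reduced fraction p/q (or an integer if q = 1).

F = (-71/6, 11)

1. F_x = -71/6  [CE ∥ FG ∩ EG ∥ CF]
2. F_y = 11  [CE ∥ FG ∩ EG ∥ CF]
   → F = (-71/6, 11)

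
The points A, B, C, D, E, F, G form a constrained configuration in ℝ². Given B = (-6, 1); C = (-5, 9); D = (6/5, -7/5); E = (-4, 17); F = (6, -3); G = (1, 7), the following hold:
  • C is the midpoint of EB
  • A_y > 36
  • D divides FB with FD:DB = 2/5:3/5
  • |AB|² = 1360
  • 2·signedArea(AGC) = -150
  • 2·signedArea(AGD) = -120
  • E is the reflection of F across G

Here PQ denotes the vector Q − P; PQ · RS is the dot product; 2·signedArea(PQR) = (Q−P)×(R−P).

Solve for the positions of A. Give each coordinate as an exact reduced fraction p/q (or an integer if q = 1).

A = (-14, 37)

1. A_x = -14  [2·signedArea(AGC) = -150 ∩ 2·signedArea(AGD) = -120]
2. A_y = 37  [2·signedArea(AGC) = -150 ∩ 2·signedArea(AGD) = -120]
   → A = (-14, 37)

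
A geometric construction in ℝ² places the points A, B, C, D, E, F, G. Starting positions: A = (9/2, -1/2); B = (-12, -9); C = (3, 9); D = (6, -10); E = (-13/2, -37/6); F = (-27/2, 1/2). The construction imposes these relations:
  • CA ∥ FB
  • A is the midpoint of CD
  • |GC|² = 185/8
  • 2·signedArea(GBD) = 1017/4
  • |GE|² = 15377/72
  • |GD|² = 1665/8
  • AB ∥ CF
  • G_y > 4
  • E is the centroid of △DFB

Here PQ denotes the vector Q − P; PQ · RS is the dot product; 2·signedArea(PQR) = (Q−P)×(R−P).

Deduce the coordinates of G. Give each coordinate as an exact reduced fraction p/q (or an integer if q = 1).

1. G_x = 15/4  [line 1·x + 18·y + -321/4 = 0 ∩ |GD|² = 1665/8]
2. G_y = 17/4  [line 1·x + 18·y + -321/4 = 0 ∩ |GD|² = 1665/8]
   → G = (15/4, 17/4)

G = (15/4, 17/4)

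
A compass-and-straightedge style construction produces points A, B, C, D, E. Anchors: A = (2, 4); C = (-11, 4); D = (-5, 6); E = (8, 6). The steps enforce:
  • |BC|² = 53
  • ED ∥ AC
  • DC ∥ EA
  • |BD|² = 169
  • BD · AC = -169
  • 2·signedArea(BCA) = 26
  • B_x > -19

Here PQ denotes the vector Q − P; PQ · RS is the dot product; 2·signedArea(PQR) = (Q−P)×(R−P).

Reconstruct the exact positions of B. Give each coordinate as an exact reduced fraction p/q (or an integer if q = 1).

1. B_x = -18  [2·signedArea(BCA) = 26 ∩ BD · AC = -169]
2. B_y = 6  [2·signedArea(BCA) = 26 ∩ BD · AC = -169]
   → B = (-18, 6)

B = (-18, 6)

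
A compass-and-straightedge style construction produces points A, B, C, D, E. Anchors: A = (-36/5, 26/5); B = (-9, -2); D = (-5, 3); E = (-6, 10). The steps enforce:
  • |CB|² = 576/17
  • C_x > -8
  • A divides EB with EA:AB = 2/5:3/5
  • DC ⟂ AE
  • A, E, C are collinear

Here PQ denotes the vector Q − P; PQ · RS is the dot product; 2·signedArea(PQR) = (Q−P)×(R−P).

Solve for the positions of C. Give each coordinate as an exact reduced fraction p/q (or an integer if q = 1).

1. C_x = -129/17  [A, E, C are collinear ∩ DC ⟂ AE]
2. C_y = 62/17  [A, E, C are collinear ∩ DC ⟂ AE]
   → C = (-129/17, 62/17)

C = (-129/17, 62/17)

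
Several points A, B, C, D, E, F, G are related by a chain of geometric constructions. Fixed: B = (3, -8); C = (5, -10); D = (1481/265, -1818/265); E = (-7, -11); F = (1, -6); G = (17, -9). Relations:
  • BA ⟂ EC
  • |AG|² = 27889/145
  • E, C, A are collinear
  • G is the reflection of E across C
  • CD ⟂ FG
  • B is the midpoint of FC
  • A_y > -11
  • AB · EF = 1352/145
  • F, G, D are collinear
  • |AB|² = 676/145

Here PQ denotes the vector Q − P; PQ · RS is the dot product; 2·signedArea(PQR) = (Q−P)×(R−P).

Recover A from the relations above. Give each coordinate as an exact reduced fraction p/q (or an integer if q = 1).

1. A_x = 461/145  [E, C, A are collinear ∩ BA ⟂ EC]
2. A_y = -1472/145  [E, C, A are collinear ∩ BA ⟂ EC]
   → A = (461/145, -1472/145)

A = (461/145, -1472/145)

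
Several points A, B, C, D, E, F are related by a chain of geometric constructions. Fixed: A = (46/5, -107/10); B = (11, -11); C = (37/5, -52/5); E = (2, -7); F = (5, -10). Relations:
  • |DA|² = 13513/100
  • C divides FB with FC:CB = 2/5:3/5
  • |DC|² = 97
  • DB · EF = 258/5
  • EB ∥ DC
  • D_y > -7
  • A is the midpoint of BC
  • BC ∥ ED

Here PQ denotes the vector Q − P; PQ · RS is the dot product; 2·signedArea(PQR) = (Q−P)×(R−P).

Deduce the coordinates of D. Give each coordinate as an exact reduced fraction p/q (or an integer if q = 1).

1. D_x = -8/5  [EB ∥ DC ∩ BC ∥ ED]
2. D_y = -32/5  [EB ∥ DC ∩ BC ∥ ED]
   → D = (-8/5, -32/5)

D = (-8/5, -32/5)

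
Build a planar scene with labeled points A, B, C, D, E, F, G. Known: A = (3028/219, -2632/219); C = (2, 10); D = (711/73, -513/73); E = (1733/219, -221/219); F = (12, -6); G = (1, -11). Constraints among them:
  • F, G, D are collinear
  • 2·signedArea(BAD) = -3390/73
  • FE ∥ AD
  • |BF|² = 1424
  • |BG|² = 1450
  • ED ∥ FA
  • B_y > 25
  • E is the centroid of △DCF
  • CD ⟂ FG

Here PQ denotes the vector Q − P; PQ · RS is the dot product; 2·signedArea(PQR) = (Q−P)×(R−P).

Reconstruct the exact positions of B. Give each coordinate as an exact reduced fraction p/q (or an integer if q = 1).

1. B_x = -8  [line -1093/219·x + -895/219·y + 4842/73 = 0 ∩ |BG|² = 1450]
2. B_y = 26  [line -1093/219·x + -895/219·y + 4842/73 = 0 ∩ |BG|² = 1450]
   → B = (-8, 26)

B = (-8, 26)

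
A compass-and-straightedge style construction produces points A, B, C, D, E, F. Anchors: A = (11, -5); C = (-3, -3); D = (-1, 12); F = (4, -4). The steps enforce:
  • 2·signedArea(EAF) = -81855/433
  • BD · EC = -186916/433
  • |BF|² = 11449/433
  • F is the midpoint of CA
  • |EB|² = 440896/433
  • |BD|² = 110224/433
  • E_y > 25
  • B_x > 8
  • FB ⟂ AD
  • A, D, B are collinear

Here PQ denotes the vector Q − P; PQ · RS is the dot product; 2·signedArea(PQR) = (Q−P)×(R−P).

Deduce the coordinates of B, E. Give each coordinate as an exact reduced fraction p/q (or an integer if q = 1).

B = (3551/433, -448/433)
E = (-4417/433, 10840/433)

1. B_x = 3551/433  [A, D, B are collinear ∩ FB ⟂ AD]
2. B_y = -448/433  [A, D, B are collinear ∩ FB ⟂ AD]
   → B = (3551/433, -448/433)
3. E_x = -4417/433  [2·signedArea(EAF) = -81855/433 ∩ BD · EC = -186916/433]
4. E_y = 10840/433  [2·signedArea(EAF) = -81855/433 ∩ BD · EC = -186916/433]
   → E = (-4417/433, 10840/433)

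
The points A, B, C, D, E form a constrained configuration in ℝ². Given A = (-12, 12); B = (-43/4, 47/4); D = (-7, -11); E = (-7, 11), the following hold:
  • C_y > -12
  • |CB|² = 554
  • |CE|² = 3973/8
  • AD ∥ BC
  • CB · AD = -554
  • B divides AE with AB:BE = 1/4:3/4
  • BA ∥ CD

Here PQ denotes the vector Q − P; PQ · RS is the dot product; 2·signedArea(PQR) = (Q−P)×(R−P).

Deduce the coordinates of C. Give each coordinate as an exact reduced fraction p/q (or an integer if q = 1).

1. C_x = -23/4  [BA ∥ CD ∩ AD ∥ BC]
2. C_y = -45/4  [BA ∥ CD ∩ AD ∥ BC]
   → C = (-23/4, -45/4)

C = (-23/4, -45/4)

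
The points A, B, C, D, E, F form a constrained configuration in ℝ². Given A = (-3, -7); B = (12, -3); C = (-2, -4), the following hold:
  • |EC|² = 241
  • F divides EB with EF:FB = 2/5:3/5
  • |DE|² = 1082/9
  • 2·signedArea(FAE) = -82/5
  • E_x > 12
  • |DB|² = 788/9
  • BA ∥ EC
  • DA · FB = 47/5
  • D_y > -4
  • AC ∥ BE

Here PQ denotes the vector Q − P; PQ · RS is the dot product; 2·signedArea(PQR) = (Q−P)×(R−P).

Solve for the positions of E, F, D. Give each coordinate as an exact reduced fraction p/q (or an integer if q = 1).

1. E_x = 13  [BA ∥ EC ∩ AC ∥ BE]
2. E_y = 0  [BA ∥ EC ∩ AC ∥ BE]
   → E = (13, 0)
3. F_x = 63/5  [F divides EB with EF:FB = 2/5:3/5]
4. F_y = -6/5  [F divides EB with EF:FB = 2/5:3/5]
   → F = (63/5, -6/5)
5. D_x = 8/3  [line 3/5·x + 9/5·y + 5 = 0 ∩ |DB|² = 788/9]
6. D_y = -11/3  [line 3/5·x + 9/5·y + 5 = 0 ∩ |DB|² = 788/9]
   → D = (8/3, -11/3)

D = (8/3, -11/3)
E = (13, 0)
F = (63/5, -6/5)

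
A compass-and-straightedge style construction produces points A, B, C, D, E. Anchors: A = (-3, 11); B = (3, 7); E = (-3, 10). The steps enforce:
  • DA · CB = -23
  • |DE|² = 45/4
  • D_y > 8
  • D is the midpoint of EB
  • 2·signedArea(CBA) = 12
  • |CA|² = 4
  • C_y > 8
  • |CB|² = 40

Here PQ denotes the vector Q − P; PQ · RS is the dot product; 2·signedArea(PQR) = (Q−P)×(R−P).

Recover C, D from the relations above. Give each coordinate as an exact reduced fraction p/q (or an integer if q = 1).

1. C_x = -3  [line -4·x + -6·y + 42 = 0 ∩ |CB|² = 40]
2. C_y = 9  [line -4·x + -6·y + 42 = 0 ∩ |CB|² = 40]
   → C = (-3, 9)
3. D_x = 0  [D is the midpoint of EB]
4. D_y = 17/2  [D is the midpoint of EB]
   → D = (0, 17/2)

C = (-3, 9)
D = (0, 17/2)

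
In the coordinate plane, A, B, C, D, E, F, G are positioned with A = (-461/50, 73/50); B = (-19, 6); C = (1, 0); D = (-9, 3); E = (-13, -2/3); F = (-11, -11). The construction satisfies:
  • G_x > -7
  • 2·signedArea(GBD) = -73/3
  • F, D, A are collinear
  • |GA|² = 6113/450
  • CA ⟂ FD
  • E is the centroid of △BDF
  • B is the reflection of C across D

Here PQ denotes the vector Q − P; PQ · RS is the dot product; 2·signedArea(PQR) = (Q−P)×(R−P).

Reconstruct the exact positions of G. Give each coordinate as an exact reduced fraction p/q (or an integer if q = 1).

1. G_x = -6  [line 3·x + 10·y + 64/3 = 0 ∩ |GA|² = 6113/450]
2. G_y = -1/3  [line 3·x + 10·y + 64/3 = 0 ∩ |GA|² = 6113/450]
   → G = (-6, -1/3)

G = (-6, -1/3)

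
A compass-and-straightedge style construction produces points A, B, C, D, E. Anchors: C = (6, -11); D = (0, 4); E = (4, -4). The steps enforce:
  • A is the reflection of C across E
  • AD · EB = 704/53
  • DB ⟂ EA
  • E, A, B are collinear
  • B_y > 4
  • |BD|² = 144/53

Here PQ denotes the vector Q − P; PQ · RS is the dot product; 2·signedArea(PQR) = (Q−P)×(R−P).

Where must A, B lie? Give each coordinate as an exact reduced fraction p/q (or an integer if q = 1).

A = (2, 3)
B = (84/53, 236/53)

1. A_x = 2  [A is the reflection of C across E]
2. A_y = 3  [A is the reflection of C across E]
   → A = (2, 3)
3. B_x = 84/53  [E, A, B are collinear ∩ DB ⟂ EA]
4. B_y = 236/53  [E, A, B are collinear ∩ DB ⟂ EA]
   → B = (84/53, 236/53)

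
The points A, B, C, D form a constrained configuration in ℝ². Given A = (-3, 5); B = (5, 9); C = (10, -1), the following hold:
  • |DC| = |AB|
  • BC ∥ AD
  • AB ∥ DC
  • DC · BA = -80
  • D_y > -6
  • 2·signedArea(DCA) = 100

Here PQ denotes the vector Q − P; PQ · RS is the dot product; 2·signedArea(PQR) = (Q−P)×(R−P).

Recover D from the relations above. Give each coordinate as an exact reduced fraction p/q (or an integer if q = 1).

D = (2, -5)

1. D_x = 2  [AB ∥ DC ∩ BC ∥ AD]
2. D_y = -5  [AB ∥ DC ∩ BC ∥ AD]
   → D = (2, -5)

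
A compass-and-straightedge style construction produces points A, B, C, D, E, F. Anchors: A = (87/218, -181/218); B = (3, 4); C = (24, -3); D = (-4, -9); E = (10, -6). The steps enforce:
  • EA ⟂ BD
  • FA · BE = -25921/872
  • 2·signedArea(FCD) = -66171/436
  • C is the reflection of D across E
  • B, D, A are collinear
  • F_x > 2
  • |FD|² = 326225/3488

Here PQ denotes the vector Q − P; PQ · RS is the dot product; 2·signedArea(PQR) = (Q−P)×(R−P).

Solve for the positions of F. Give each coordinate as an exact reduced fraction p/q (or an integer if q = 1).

F = (2441/872, -1851/872)

1. F_x = 2441/872  [2·signedArea(FCD) = -66171/436 ∩ FA · BE = -25921/872]
2. F_y = -1851/872  [2·signedArea(FCD) = -66171/436 ∩ FA · BE = -25921/872]
   → F = (2441/872, -1851/872)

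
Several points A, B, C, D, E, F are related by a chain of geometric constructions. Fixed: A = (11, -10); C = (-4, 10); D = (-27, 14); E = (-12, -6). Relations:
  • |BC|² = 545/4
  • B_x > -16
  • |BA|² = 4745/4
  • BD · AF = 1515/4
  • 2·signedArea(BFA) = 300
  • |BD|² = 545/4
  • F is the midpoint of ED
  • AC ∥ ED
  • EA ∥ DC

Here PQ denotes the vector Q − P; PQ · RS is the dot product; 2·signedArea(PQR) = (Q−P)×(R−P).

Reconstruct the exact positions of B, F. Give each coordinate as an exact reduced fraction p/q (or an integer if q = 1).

B = (-31/2, 12)
F = (-39/2, 4)

1. F_x = -39/2  [F is the midpoint of ED]
2. F_y = 4  [F is the midpoint of ED]
   → F = (-39/2, 4)
3. B_x = -31/2  [BD · AF = 1515/4 ∩ 2·signedArea(BFA) = 300]
4. B_y = 12  [BD · AF = 1515/4 ∩ 2·signedArea(BFA) = 300]
   → B = (-31/2, 12)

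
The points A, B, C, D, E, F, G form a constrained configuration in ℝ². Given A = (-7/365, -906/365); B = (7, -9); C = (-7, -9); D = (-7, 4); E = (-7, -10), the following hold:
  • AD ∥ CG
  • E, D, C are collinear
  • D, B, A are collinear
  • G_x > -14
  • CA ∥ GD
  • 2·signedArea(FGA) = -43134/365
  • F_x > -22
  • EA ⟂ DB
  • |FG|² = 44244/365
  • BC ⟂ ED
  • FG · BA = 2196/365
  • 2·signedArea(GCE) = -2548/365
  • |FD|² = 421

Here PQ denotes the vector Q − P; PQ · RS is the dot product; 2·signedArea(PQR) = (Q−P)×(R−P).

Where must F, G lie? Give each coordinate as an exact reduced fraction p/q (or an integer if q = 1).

F = (-21, -11)
G = (-5103/365, -919/365)

1. G_x = -5103/365  [CA ∥ GD ∩ AD ∥ CG]
2. G_y = -919/365  [CA ∥ GD ∩ AD ∥ CG]
   → G = (-5103/365, -919/365)
3. F_x = -21  [FG · BA = 2196/365 ∩ 2·signedArea(FGA) = -43134/365]
4. F_y = -11  [FG · BA = 2196/365 ∩ 2·signedArea(FGA) = -43134/365]
   → F = (-21, -11)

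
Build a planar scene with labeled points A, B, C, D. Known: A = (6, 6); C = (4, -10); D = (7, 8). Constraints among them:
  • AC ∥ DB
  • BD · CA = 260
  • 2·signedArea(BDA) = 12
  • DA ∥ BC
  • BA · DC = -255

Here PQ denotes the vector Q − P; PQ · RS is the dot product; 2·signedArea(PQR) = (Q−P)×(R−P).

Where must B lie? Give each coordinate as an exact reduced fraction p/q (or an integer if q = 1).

1. B_x = 5  [DA ∥ BC ∩ AC ∥ DB]
2. B_y = -8  [DA ∥ BC ∩ AC ∥ DB]
   → B = (5, -8)

B = (5, -8)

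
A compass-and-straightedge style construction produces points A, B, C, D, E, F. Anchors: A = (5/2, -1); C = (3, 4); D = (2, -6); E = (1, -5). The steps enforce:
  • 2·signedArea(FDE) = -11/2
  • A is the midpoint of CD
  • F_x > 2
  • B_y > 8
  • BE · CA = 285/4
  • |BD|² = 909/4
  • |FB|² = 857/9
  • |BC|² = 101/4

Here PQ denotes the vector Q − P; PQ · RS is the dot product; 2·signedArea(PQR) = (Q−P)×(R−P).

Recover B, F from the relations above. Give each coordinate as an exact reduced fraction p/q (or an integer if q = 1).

1. B_x = 7/2  [line 1/2·x + 5·y + -187/4 = 0 ∩ |BD|² = 909/4]
2. B_y = 9  [line 1/2·x + 5·y + -187/4 = 0 ∩ |BD|² = 909/4]
   → B = (7/2, 9)
3. F_x = 13/6  [line -1·x + -1·y + 3/2 = 0 ∩ |FB|² = 857/9]
4. F_y = -2/3  [line -1·x + -1·y + 3/2 = 0 ∩ |FB|² = 857/9]
   → F = (13/6, -2/3)

B = (7/2, 9)
F = (13/6, -2/3)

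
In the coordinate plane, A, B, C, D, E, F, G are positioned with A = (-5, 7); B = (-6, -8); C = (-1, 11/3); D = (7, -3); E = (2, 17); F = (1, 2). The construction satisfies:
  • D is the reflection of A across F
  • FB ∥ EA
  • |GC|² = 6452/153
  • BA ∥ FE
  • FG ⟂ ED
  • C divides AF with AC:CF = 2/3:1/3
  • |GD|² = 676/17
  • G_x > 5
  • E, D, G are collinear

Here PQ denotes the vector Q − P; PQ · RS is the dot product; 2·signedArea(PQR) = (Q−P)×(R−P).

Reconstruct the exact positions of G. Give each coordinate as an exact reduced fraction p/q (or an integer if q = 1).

G = (93/17, 53/17)

1. G_x = 93/17  [E, D, G are collinear ∩ FG ⟂ ED]
2. G_y = 53/17  [E, D, G are collinear ∩ FG ⟂ ED]
   → G = (93/17, 53/17)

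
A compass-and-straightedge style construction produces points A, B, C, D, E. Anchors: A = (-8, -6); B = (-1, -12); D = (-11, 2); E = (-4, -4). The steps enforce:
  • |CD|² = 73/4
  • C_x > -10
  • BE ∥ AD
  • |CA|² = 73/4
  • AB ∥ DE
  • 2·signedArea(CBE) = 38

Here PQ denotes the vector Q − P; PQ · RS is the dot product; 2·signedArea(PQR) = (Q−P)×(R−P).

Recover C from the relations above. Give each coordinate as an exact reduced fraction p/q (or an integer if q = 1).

1. C_x = -19/2  [line -8·x + -3·y + -82 = 0 ∩ |CD|² = 73/4]
2. C_y = -2  [line -8·x + -3·y + -82 = 0 ∩ |CD|² = 73/4]
   → C = (-19/2, -2)

C = (-19/2, -2)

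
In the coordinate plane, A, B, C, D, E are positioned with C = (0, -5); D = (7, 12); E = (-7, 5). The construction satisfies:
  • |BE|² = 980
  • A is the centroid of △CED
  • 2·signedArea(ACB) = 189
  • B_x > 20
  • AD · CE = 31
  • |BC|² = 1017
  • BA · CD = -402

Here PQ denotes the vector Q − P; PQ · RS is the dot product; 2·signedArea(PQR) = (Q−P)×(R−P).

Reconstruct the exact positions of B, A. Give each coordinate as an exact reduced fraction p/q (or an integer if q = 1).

A = (0, 4)
B = (21, 19)

1. A_x = 0  [A is the centroid of △CED]
2. A_y = 4  [A is the centroid of △CED]
   → A = (0, 4)
3. B_x = 21  [BA · CD = -402 ∩ 2·signedArea(ACB) = 189]
4. B_y = 19  [BA · CD = -402 ∩ 2·signedArea(ACB) = 189]
   → B = (21, 19)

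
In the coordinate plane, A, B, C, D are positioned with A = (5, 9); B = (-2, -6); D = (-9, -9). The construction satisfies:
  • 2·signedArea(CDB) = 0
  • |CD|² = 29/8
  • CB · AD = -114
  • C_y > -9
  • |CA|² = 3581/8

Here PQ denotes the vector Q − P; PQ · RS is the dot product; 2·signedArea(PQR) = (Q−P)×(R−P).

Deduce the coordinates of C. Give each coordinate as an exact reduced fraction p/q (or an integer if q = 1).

C = (-29/4, -33/4)

1. C_x = -29/4  [2·signedArea(CDB) = 0 ∩ CB · AD = -114]
2. C_y = -33/4  [2·signedArea(CDB) = 0 ∩ CB · AD = -114]
   → C = (-29/4, -33/4)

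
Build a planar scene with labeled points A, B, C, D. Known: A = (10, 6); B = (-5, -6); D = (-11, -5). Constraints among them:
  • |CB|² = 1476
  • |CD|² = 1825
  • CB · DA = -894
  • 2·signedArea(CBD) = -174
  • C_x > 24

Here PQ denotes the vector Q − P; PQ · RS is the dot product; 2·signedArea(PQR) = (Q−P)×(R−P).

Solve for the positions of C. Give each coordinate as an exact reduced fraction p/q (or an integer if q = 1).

C = (25, 18)

1. C_x = 25  [CB · DA = -894 ∩ 2·signedArea(CBD) = -174]
2. C_y = 18  [CB · DA = -894 ∩ 2·signedArea(CBD) = -174]
   → C = (25, 18)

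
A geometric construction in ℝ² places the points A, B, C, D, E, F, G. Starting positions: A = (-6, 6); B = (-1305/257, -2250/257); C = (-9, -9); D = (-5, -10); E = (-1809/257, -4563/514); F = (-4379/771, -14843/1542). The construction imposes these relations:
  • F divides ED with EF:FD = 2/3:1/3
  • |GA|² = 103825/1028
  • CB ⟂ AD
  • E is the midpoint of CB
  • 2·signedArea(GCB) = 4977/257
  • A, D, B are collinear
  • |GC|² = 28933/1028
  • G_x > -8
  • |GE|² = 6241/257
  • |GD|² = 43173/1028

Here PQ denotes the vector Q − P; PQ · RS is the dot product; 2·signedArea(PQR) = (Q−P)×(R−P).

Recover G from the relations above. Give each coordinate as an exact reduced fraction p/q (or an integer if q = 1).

G = (-1888/257, -2035/514)

1. G_x = -1888/257  [line -63/257·x + 1008/257·y + 3528/257 = 0 ∩ |GC|² = 28933/1028]
2. G_y = -2035/514  [line -63/257·x + 1008/257·y + 3528/257 = 0 ∩ |GC|² = 28933/1028]
   → G = (-1888/257, -2035/514)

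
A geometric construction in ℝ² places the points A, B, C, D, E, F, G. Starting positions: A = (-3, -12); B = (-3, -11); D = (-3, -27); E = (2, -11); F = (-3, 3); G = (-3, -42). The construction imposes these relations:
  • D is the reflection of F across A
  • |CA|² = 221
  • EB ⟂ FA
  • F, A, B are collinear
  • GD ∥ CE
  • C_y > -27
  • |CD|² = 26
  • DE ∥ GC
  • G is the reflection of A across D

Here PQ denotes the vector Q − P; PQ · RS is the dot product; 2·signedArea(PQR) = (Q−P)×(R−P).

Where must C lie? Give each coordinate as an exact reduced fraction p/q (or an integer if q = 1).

1. C_x = 2  [GD ∥ CE ∩ DE ∥ GC]
2. C_y = -26  [GD ∥ CE ∩ DE ∥ GC]
   → C = (2, -26)

C = (2, -26)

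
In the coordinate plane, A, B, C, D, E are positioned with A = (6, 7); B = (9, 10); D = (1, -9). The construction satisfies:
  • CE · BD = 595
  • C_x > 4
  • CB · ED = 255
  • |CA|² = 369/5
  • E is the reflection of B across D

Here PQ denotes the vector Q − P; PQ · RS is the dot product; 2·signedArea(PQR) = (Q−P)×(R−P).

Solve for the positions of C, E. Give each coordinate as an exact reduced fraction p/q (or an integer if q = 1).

1. E_x = -7  [E is the reflection of B across D]
2. E_y = -28  [E is the reflection of B across D]
   → E = (-7, -28)
3. C_x = 21/5  [line 8·x + 19·y + -7 = 0 ∩ |CA|² = 369/5]
4. C_y = -7/5  [line 8·x + 19·y + -7 = 0 ∩ |CA|² = 369/5]
   → C = (21/5, -7/5)

C = (21/5, -7/5)
E = (-7, -28)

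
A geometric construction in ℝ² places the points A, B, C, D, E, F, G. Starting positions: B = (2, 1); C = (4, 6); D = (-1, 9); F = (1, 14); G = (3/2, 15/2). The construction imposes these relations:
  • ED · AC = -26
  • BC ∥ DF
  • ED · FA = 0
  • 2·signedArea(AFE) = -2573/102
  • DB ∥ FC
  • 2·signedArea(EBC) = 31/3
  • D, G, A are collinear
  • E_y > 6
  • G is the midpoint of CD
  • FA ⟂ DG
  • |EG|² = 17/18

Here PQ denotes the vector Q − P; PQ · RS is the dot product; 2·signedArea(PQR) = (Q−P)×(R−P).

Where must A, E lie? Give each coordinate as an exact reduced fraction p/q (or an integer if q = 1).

A = (-59/34, 321/34)
E = (7/3, 7)

1. A_x = -59/34  [D, G, A are collinear ∩ FA ⟂ DG]
2. A_y = 321/34  [D, G, A are collinear ∩ FA ⟂ DG]
   → A = (-59/34, 321/34)
3. E_x = 7/3  [ED · FA = 0 ∩ 2·signedArea(AFE) = -2573/102]
4. E_y = 7  [ED · FA = 0 ∩ 2·signedArea(AFE) = -2573/102]
   → E = (7/3, 7)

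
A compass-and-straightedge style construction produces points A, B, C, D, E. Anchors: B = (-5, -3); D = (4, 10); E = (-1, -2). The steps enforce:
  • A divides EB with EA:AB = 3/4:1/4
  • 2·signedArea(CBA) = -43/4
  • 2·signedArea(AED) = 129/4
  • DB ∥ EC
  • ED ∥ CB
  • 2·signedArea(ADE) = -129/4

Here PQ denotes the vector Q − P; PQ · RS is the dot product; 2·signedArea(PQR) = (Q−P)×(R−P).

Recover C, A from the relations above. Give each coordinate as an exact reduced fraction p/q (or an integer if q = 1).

A = (-4, -11/4)
C = (-10, -15)

1. C_x = -10  [ED ∥ CB ∩ DB ∥ EC]
2. C_y = -15  [ED ∥ CB ∩ DB ∥ EC]
   → C = (-10, -15)
3. A_x = -4  [A divides EB with EA:AB = 3/4:1/4]
4. A_y = -11/4  [A divides EB with EA:AB = 3/4:1/4]
   → A = (-4, -11/4)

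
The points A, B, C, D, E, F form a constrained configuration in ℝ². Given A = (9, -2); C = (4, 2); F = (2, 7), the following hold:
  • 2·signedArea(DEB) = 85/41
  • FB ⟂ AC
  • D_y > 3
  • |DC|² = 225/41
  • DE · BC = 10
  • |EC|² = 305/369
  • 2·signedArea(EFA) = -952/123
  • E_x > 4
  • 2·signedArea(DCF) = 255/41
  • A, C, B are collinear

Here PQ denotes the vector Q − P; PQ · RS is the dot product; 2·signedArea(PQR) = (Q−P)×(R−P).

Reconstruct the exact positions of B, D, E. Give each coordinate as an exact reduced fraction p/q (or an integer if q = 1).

B = (14/41, 202/41)
D = (89/41, 142/41)
E = (180/41, 347/123)

1. B_x = 14/41  [A, C, B are collinear ∩ FB ⟂ AC]
2. B_y = 202/41  [A, C, B are collinear ∩ FB ⟂ AC]
   → B = (14/41, 202/41)
3. D_x = 89/41  [line -5·x + -2·y + 729/41 = 0 ∩ |DC|² = 225/41]
4. D_y = 142/41  [line -5·x + -2·y + 729/41 = 0 ∩ |DC|² = 225/41]
   → D = (89/41, 142/41)
5. E_x = 180/41  [DE · BC = 10 ∩ 2·signedArea(EFA) = -952/123]
6. E_y = 347/123  [DE · BC = 10 ∩ 2·signedArea(EFA) = -952/123]
   → E = (180/41, 347/123)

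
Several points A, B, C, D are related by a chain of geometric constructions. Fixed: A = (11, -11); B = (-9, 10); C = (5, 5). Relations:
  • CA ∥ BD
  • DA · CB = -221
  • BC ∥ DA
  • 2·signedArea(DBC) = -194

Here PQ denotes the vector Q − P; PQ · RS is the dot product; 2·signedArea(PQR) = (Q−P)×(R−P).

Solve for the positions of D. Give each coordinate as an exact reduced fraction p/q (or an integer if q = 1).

1. D_x = -3  [BC ∥ DA ∩ CA ∥ BD]
2. D_y = -6  [BC ∥ DA ∩ CA ∥ BD]
   → D = (-3, -6)

D = (-3, -6)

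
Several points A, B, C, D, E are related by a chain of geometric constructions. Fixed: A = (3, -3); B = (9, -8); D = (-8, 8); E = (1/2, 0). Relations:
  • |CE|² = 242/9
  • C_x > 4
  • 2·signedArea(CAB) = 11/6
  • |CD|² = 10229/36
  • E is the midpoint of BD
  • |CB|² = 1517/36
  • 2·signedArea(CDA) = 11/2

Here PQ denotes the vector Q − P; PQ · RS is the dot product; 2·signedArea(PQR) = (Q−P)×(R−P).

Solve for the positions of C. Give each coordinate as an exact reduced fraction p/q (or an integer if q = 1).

C = (25/6, -11/3)

1. C_x = 25/6  [2·signedArea(CAB) = 11/6 ∩ 2·signedArea(CDA) = 11/2]
2. C_y = -11/3  [2·signedArea(CAB) = 11/6 ∩ 2·signedArea(CDA) = 11/2]
   → C = (25/6, -11/3)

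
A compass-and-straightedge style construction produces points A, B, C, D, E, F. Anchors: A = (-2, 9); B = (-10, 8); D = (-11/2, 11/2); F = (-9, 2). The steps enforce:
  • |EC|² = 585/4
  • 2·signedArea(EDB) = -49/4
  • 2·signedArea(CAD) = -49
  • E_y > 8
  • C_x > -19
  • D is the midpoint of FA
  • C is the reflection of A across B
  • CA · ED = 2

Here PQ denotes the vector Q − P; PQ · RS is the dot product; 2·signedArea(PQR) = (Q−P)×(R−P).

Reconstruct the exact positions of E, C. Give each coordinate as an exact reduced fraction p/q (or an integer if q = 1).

1. C_x = -18  [C is the reflection of A across B]
2. C_y = 7  [C is the reflection of A across B]
   → C = (-18, 7)
3. E_x = -6  [2·signedArea(EDB) = -49/4 ∩ CA · ED = 2]
4. E_y = 17/2  [2·signedArea(EDB) = -49/4 ∩ CA · ED = 2]
   → E = (-6, 17/2)

C = (-18, 7)
E = (-6, 17/2)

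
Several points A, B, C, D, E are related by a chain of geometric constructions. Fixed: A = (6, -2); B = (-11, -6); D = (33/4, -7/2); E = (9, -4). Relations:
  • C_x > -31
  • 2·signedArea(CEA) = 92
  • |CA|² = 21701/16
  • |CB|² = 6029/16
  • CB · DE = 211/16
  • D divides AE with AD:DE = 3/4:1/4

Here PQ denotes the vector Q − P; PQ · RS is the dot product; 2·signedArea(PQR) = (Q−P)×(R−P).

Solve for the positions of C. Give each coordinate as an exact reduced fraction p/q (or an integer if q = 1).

C = (-121/4, -17/2)

1. C_x = -121/4  [CB · DE = 211/16 ∩ 2·signedArea(CEA) = 92]
2. C_y = -17/2  [CB · DE = 211/16 ∩ 2·signedArea(CEA) = 92]
   → C = (-121/4, -17/2)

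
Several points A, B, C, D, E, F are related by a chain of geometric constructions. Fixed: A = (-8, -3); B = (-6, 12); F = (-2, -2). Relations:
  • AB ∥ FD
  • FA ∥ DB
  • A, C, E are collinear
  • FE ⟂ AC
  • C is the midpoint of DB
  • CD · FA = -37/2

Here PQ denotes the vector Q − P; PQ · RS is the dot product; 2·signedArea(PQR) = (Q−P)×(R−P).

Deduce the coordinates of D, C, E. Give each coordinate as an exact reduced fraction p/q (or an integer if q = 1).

1. D_x = 0  [FA ∥ DB ∩ AB ∥ FD]
2. D_y = 13  [FA ∥ DB ∩ AB ∥ FD]
   → D = (0, 13)
3. C_x = -3  [C is the midpoint of DB]
4. C_y = 25/2  [C is the midpoint of DB]
   → C = (-3, 25/2)
5. E_x = -7578/1061  [A, C, E are collinear ∩ FE ⟂ AC]
6. E_y = -362/1061  [A, C, E are collinear ∩ FE ⟂ AC]
   → E = (-7578/1061, -362/1061)

C = (-3, 25/2)
D = (0, 13)
E = (-7578/1061, -362/1061)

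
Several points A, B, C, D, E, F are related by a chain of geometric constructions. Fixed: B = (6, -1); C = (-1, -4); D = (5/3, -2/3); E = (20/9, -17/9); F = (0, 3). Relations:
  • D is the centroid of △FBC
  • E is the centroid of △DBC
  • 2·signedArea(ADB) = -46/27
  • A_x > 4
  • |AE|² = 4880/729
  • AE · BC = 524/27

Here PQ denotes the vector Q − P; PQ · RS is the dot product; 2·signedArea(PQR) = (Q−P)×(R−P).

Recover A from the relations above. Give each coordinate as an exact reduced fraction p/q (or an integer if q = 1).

1. A_x = 128/27  [2·signedArea(ADB) = -46/27 ∩ AE · BC = 524/27]
2. A_y = -35/27  [2·signedArea(ADB) = -46/27 ∩ AE · BC = 524/27]
   → A = (128/27, -35/27)

A = (128/27, -35/27)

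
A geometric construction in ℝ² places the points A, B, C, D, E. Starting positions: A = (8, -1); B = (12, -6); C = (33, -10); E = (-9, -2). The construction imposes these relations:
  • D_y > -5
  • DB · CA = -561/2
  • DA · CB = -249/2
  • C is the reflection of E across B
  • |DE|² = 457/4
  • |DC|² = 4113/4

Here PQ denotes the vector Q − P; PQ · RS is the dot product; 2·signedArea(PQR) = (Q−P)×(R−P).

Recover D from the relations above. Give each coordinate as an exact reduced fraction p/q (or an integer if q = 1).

D = (3/2, -4)

1. D_x = 3/2  [DB · CA = -561/2 ∩ DA · CB = -249/2]
2. D_y = -4  [DB · CA = -561/2 ∩ DA · CB = -249/2]
   → D = (3/2, -4)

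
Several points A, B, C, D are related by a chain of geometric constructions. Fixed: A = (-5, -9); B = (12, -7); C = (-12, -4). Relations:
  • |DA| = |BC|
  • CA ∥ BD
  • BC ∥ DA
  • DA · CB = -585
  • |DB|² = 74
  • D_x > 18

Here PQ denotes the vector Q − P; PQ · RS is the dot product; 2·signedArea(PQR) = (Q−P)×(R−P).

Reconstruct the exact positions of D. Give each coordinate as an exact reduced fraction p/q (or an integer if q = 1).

1. D_x = 19  [BC ∥ DA ∩ CA ∥ BD]
2. D_y = -12  [BC ∥ DA ∩ CA ∥ BD]
   → D = (19, -12)

D = (19, -12)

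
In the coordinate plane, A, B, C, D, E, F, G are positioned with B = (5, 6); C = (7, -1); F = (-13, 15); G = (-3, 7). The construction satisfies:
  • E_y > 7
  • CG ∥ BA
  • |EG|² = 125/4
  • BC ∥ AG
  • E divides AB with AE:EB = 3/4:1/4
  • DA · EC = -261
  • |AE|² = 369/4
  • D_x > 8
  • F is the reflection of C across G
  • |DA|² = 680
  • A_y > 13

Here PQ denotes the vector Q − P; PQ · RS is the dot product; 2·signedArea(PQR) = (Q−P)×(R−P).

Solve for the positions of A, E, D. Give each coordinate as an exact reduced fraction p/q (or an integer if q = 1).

A = (-5, 14)
D = (9, -8)
E = (5/2, 8)

1. A_x = -5  [BC ∥ AG ∩ CG ∥ BA]
2. A_y = 14  [BC ∥ AG ∩ CG ∥ BA]
   → A = (-5, 14)
3. E_x = 5/2  [E divides AB with AE:EB = 3/4:1/4]
4. E_y = 8  [E divides AB with AE:EB = 3/4:1/4]
   → E = (5/2, 8)
5. D_x = 9  [line -9/2·x + 9·y + 225/2 = 0 ∩ |DA|² = 680]
6. D_y = -8  [line -9/2·x + 9·y + 225/2 = 0 ∩ |DA|² = 680]
   → D = (9, -8)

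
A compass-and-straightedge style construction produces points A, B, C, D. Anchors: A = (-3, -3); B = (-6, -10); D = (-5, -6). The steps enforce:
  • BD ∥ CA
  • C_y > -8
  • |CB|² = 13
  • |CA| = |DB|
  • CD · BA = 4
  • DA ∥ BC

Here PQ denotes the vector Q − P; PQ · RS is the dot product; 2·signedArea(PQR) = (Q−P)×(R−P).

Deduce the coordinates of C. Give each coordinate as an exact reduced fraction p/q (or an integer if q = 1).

C = (-4, -7)

1. C_x = -4  [BD ∥ CA ∩ DA ∥ BC]
2. C_y = -7  [BD ∥ CA ∩ DA ∥ BC]
   → C = (-4, -7)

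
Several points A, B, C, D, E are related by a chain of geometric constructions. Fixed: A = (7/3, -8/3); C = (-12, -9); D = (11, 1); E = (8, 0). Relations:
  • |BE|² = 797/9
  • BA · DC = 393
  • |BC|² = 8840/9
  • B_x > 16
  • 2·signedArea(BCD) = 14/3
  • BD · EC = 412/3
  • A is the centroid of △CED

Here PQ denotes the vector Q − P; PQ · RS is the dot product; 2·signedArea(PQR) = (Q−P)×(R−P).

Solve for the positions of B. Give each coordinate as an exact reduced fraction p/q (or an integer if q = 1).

1. B_x = 50/3  [BA · DC = 393 ∩ BD · EC = 412/3]
2. B_y = 11/3  [BA · DC = 393 ∩ BD · EC = 412/3]
   → B = (50/3, 11/3)

B = (50/3, 11/3)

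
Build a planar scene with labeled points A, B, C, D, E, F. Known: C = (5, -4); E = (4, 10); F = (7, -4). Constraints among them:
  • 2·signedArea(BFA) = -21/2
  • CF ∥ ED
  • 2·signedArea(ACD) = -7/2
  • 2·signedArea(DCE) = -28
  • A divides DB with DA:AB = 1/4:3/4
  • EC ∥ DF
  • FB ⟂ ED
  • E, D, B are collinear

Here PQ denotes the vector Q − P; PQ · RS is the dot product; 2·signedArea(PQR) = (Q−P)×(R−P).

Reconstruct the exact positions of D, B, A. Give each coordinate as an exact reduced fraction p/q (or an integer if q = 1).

1. D_x = 6  [EC ∥ DF ∩ CF ∥ ED]
2. D_y = 10  [EC ∥ DF ∩ CF ∥ ED]
   → D = (6, 10)
3. B_x = 7  [E, D, B are collinear ∩ FB ⟂ ED]
4. B_y = 10  [E, D, B are collinear ∩ FB ⟂ ED]
   → B = (7, 10)
5. A_x = 25/4  [A divides DB with DA:AB = 1/4:3/4]
6. A_y = 10  [A divides DB with DA:AB = 1/4:3/4]
   → A = (25/4, 10)

A = (25/4, 10)
B = (7, 10)
D = (6, 10)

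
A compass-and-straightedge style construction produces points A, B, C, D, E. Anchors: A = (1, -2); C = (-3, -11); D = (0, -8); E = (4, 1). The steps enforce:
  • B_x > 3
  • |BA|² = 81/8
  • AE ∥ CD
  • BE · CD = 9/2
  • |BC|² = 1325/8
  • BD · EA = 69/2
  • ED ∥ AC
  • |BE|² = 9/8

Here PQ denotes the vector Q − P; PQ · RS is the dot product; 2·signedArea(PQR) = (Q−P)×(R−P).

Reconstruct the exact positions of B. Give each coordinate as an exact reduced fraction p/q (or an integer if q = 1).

B = (13/4, 1/4)

1. B_x = 13/4  [line -3·x + -3·y + 21/2 = 0 ∩ |BE|² = 9/8]
2. B_y = 1/4  [line -3·x + -3·y + 21/2 = 0 ∩ |BE|² = 9/8]
   → B = (13/4, 1/4)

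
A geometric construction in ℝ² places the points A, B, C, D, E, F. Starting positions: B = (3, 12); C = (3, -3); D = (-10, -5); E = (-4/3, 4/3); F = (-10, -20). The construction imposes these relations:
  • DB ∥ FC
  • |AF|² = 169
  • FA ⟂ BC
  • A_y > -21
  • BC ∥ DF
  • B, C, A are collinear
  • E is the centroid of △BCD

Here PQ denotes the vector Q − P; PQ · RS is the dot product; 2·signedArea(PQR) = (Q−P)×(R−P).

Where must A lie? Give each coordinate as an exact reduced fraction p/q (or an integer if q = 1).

1. A_x = 3  [B, C, A are collinear ∩ FA ⟂ BC]
2. A_y = -20  [B, C, A are collinear ∩ FA ⟂ BC]
   → A = (3, -20)

A = (3, -20)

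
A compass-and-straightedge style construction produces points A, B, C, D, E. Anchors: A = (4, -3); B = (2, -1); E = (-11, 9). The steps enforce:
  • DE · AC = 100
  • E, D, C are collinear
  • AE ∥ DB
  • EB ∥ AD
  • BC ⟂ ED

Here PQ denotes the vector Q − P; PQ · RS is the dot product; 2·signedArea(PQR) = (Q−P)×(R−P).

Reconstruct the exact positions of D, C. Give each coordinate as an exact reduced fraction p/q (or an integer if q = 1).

C = (601/317, -359/317)
D = (17, -13)

1. D_x = 17  [AE ∥ DB ∩ EB ∥ AD]
2. D_y = -13  [AE ∥ DB ∩ EB ∥ AD]
   → D = (17, -13)
3. C_x = 601/317  [E, D, C are collinear ∩ BC ⟂ ED]
4. C_y = -359/317  [E, D, C are collinear ∩ BC ⟂ ED]
   → C = (601/317, -359/317)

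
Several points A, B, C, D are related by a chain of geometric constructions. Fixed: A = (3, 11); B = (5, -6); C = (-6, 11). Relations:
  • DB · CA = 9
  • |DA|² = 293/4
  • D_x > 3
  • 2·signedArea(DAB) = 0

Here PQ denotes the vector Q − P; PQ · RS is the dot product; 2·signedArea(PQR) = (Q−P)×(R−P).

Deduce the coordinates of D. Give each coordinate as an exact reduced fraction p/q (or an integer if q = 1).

D = (4, 5/2)

1. D_x = 4  [2·signedArea(DAB) = 0 ∩ DB · CA = 9]
2. D_y = 5/2  [2·signedArea(DAB) = 0 ∩ DB · CA = 9]
   → D = (4, 5/2)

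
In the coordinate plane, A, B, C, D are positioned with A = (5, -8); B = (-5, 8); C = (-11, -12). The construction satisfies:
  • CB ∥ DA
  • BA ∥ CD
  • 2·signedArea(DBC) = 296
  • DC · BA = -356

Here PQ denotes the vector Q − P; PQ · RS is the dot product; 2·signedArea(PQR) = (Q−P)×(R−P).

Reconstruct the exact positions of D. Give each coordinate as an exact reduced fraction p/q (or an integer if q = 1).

D = (-1, -28)

1. D_x = -1  [CB ∥ DA ∩ BA ∥ CD]
2. D_y = -28  [CB ∥ DA ∩ BA ∥ CD]
   → D = (-1, -28)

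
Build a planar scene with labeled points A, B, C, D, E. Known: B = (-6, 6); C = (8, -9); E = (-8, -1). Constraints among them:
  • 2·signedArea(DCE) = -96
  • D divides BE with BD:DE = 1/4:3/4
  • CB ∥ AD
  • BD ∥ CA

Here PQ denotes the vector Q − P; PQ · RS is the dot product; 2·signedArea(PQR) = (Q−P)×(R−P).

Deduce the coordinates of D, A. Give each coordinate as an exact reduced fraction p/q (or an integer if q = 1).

A = (15/2, -43/4)
D = (-13/2, 17/4)

1. D_x = -13/2  [D divides BE with BD:DE = 1/4:3/4]
2. D_y = 17/4  [D divides BE with BD:DE = 1/4:3/4]
   → D = (-13/2, 17/4)
3. A_x = 15/2  [CB ∥ AD ∩ BD ∥ CA]
4. A_y = -43/4  [CB ∥ AD ∩ BD ∥ CA]
   → A = (15/2, -43/4)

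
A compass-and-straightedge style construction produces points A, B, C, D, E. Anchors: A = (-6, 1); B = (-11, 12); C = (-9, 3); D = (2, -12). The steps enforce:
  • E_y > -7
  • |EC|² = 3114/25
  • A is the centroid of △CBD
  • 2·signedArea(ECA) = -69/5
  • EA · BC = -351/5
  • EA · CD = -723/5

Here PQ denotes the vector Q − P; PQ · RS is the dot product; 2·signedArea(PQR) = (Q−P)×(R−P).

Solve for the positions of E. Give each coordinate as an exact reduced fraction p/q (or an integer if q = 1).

1. E_x = -12/5  [EA · CD = -723/5 ∩ 2·signedArea(ECA) = -69/5]
2. E_y = -6  [EA · CD = -723/5 ∩ 2·signedArea(ECA) = -69/5]
   → E = (-12/5, -6)

E = (-12/5, -6)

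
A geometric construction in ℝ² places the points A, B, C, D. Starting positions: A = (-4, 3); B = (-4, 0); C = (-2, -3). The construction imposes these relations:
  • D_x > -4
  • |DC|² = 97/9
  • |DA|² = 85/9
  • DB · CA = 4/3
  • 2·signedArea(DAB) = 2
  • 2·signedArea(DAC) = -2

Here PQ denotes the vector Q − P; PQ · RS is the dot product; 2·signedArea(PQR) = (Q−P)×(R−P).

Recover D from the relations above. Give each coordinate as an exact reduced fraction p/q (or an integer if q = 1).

D = (-10/3, 0)

1. D_x = -10/3  [DB · CA = 4/3 ∩ 2·signedArea(DAB) = 2]
2. D_y = 0  [DB · CA = 4/3 ∩ 2·signedArea(DAB) = 2]
   → D = (-10/3, 0)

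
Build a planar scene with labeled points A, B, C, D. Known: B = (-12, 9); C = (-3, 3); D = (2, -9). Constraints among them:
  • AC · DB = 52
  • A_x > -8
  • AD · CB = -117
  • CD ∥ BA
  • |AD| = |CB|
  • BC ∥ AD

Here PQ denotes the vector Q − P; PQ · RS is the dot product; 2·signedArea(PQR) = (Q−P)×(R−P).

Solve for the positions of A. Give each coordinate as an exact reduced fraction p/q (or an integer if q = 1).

A = (-7, -3)

1. A_x = -7  [BC ∥ AD ∩ CD ∥ BA]
2. A_y = -3  [BC ∥ AD ∩ CD ∥ BA]
   → A = (-7, -3)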